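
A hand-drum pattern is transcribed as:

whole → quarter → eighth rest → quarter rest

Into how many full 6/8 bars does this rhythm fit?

2

One bar of 6/8 = 6 eighth notes.
Express everything in eighth notes: whole = 8; quarter = 2; eighth rest = 1; quarter rest = 2.
Total: 8 + 2 + 1 + 2 = 13.
13 ÷ 6 = 2 complete bars with 1 left over.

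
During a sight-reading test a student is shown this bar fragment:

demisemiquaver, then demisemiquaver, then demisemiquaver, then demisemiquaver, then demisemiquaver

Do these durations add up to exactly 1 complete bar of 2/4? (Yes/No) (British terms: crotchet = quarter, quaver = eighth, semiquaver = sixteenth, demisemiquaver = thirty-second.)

One bar of 2/4 = 16 thirty-second notes.
Each duration in thirty-second notes: demisemiquaver = 1; demisemiquaver = 1; demisemiquaver = 1; demisemiquaver = 1; demisemiquaver = 1.
Sum: 1 + 1 + 1 + 1 + 1 = 5.
5 falls short of 16, so the answer is No.

No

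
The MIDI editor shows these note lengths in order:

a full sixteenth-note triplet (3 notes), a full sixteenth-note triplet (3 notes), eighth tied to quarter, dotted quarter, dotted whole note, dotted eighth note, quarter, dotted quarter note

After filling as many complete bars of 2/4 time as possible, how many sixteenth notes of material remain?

5

One bar of 2/4 = 8 sixteenth notes.
Convert each value to sixteenth notes: a full sixteenth-note triplet (3 notes) (three triplet sixteenths span one eighth) = 2; a full sixteenth-note triplet (3 notes) (three triplet sixteenths span one eighth) = 2; eighth tied to quarter (eighth + quarter) = 6; dotted quarter = 6; dotted whole note = 24; dotted eighth note = 3; quarter = 4; dotted quarter note = 6.
Adding: 2 + 2 + 6 + 6 + 24 + 3 + 4 + 6 = 53.
53 ÷ 8 = 6 complete bars with 5 sixteenth notes remaining.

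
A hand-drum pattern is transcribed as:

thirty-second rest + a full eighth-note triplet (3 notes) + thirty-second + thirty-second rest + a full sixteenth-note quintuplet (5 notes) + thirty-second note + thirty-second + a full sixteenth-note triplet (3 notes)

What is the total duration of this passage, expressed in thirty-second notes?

Express everything in thirty-second notes: thirty-second rest = 1; a full eighth-note triplet (3 notes) (three triplet eighths span one quarter) = 8; thirty-second = 1; thirty-second rest = 1; a full sixteenth-note quintuplet (5 notes) (five quintuplet sixteenths span one quarter) = 8; thirty-second note = 1; thirty-second = 1; a full sixteenth-note triplet (3 notes) (three triplet sixteenths span one eighth) = 4.
Adding: 1 + 8 + 1 + 1 + 8 + 1 + 1 + 4 = 25 thirty-second notes.

25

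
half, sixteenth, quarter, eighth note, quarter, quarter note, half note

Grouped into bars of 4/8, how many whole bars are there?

One bar of 4/8 = 8 sixteenth notes.
Express everything in sixteenth notes: half = 8; sixteenth = 1; quarter = 4; eighth note = 2; quarter = 4; quarter note = 4; half note = 8.
Adding: 8 + 1 + 4 + 2 + 4 + 4 + 8 = 31.
31 ÷ 8 = 3 complete bars with 7 left over.

3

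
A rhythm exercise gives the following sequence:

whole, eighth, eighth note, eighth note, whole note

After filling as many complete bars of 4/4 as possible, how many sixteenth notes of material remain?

6

One bar of 4/4 = 8 eighth notes.
Convert each value to eighth notes: whole = 8; eighth = 1; eighth note = 1; eighth note = 1; whole note = 8.
Altogether 8 + 1 + 1 + 1 + 8 = 19.
19 ÷ 8 = 2 complete bars with 3 eighth notes remaining = 6 sixteenth notes.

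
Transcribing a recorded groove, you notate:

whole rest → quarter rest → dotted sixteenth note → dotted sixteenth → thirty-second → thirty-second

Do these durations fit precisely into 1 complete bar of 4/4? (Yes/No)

No

One bar of 4/4 = 32 thirty-second notes.
Convert each value to thirty-second notes: whole rest = 32; quarter rest = 8; dotted sixteenth note = 3; dotted sixteenth = 3; thirty-second = 1; thirty-second = 1.
Adding: 32 + 8 + 3 + 3 + 1 + 1 = 48.
48 exceeds 32, so the answer is No.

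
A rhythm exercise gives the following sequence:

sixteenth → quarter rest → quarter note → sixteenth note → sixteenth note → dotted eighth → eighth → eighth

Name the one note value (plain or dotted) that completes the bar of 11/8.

The bar of 11/8 = 22 sixteenth notes.
Each duration in sixteenth notes: sixteenth = 1; quarter rest = 4; quarter note = 4; sixteenth note = 1; sixteenth note = 1; dotted eighth = 3; eighth = 2; eighth = 2.
Total: 1 + 4 + 4 + 1 + 1 + 3 + 2 + 2 = 18.
Remaining: 22 − 18 = 4 sixteenth notes, which is a quarter note.

quarter note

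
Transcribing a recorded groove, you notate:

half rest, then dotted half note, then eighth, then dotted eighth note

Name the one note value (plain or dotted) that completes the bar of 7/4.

The bar of 7/4 = 28 sixteenth notes.
Express everything in sixteenth notes: half rest = 8; dotted half note = 12; eighth = 2; dotted eighth note = 3.
Total: 8 + 12 + 2 + 3 = 25.
Remaining: 28 − 25 = 3 sixteenth notes, which is a dotted eighth note.

dotted eighth note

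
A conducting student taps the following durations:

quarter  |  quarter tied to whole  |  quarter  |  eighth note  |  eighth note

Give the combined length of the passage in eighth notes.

16

Each duration in eighth notes: quarter = 2; quarter tied to whole (quarter + whole) = 10; quarter = 2; eighth note = 1; eighth note = 1.
Altogether 2 + 10 + 2 + 1 + 1 = 16 eighth notes.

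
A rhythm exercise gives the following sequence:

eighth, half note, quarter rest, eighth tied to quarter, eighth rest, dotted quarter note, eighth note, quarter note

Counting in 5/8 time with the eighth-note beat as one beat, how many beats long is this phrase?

17

One eighth-note beat = 2 sixteenth notes.
Convert each value to sixteenth notes: eighth = 2; half note = 8; quarter rest = 4; eighth tied to quarter (eighth + quarter) = 6; eighth rest = 2; dotted quarter note = 6; eighth note = 2; quarter note = 4.
Altogether 2 + 8 + 4 + 6 + 2 + 6 + 2 + 4 = 34.
34 ÷ 2 = 17 beats.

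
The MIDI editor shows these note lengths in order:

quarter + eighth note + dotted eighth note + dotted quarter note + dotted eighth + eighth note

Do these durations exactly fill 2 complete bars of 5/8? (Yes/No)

One bar of 5/8 = 10 sixteenth notes, so 2 bars = 20.
Convert each value to sixteenth notes: quarter = 4; eighth note = 2; dotted eighth note = 3; dotted quarter note = 6; dotted eighth = 3; eighth note = 2.
Altogether 4 + 2 + 3 + 6 + 3 + 2 = 20.
20 equals 20, so the answer is Yes.

Yes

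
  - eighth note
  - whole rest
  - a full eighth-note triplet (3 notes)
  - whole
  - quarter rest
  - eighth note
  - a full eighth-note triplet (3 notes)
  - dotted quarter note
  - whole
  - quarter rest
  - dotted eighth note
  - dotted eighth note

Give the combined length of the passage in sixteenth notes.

Each duration in sixteenth notes: eighth note = 2; whole rest = 16; a full eighth-note triplet (3 notes) (three triplet eighths span one quarter) = 4; whole = 16; quarter rest = 4; eighth note = 2; a full eighth-note triplet (3 notes) (three triplet eighths span one quarter) = 4; dotted quarter note = 6; whole = 16; quarter rest = 4; dotted eighth note = 3; dotted eighth note = 3.
Altogether 2 + 16 + 4 + 16 + 4 + 2 + 4 + 6 + 16 + 4 + 3 + 3 = 80 sixteenth notes.

80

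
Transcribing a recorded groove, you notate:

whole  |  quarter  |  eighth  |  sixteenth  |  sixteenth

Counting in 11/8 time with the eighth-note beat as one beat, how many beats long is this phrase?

12

One eighth-note beat = 2 sixteenth notes.
Working in sixteenth notes: whole = 16; quarter = 4; eighth = 2; sixteenth = 1; sixteenth = 1.
Adding: 16 + 4 + 2 + 1 + 1 = 24.
24 ÷ 2 = 12 beats.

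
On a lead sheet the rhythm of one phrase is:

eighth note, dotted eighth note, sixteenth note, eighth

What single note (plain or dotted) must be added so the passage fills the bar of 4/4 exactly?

The bar of 4/4 = 16 sixteenth notes.
In sixteenth notes: eighth note = 2; dotted eighth note = 3; sixteenth note = 1; eighth = 2.
Adding: 2 + 3 + 1 + 2 = 8.
Remaining: 16 − 8 = 8 sixteenth notes, which is a half note.

half note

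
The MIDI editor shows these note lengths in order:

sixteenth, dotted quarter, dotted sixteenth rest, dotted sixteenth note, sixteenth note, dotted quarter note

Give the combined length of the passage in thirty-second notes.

Working in thirty-second notes: sixteenth = 2; dotted quarter = 12; dotted sixteenth rest = 3; dotted sixteenth note = 3; sixteenth note = 2; dotted quarter note = 12.
Altogether 2 + 12 + 3 + 3 + 2 + 12 = 34 thirty-second notes.

34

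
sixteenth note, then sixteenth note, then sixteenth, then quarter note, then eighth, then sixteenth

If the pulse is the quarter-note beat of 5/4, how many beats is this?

One quarter-note beat = 4 sixteenth notes.
Working in sixteenth notes: sixteenth note = 1; sixteenth note = 1; sixteenth = 1; quarter note = 4; eighth = 2; sixteenth = 1.
Total: 1 + 1 + 1 + 4 + 2 + 1 = 10.
10 ÷ 4 = 2.5 beats.

2.5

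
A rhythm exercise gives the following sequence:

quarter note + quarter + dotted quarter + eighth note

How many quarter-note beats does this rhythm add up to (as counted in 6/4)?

4

One quarter-note beat = 2 eighth notes.
Express everything in eighth notes: quarter note = 2; quarter = 2; dotted quarter = 3; eighth note = 1.
Sum: 2 + 2 + 3 + 1 = 8.
8 ÷ 2 = 4 beats.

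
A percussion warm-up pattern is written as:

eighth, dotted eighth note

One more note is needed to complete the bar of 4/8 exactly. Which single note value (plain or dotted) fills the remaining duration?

The bar of 4/8 = 8 sixteenth notes.
In sixteenth notes: eighth = 2; dotted eighth note = 3.
Total: 2 + 3 = 5.
Remaining: 8 − 5 = 3 sixteenth notes, which is a dotted eighth note.

dotted eighth note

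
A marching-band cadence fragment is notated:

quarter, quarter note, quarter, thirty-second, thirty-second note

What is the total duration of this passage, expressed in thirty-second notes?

Each duration in thirty-second notes: quarter = 8; quarter note = 8; quarter = 8; thirty-second = 1; thirty-second note = 1.
Sum: 8 + 8 + 8 + 1 + 1 = 26 thirty-second notes.

26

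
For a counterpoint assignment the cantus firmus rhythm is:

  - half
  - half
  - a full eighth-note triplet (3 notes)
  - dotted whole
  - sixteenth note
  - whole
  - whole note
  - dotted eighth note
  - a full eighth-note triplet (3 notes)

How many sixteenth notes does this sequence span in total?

Each duration in sixteenth notes: half = 8; half = 8; a full eighth-note triplet (3 notes) (three triplet eighths span one quarter) = 4; dotted whole = 24; sixteenth note = 1; whole = 16; whole note = 16; dotted eighth note = 3; a full eighth-note triplet (3 notes) (three triplet eighths span one quarter) = 4.
Sum: 8 + 8 + 4 + 24 + 1 + 16 + 16 + 3 + 4 = 84 sixteenth notes.

84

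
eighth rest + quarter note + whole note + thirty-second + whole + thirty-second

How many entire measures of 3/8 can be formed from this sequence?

One bar of 3/8 = 12 thirty-second notes.
Each duration in thirty-second notes: eighth rest = 4; quarter note = 8; whole note = 32; thirty-second = 1; whole = 32; thirty-second = 1.
Adding: 4 + 8 + 32 + 1 + 32 + 1 = 78.
78 ÷ 12 = 6 complete bars with 6 left over.

6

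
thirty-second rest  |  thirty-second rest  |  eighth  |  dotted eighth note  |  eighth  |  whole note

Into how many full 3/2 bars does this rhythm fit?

1

One bar of 3/2 = 48 thirty-second notes.
Each duration in thirty-second notes: thirty-second rest = 1; thirty-second rest = 1; eighth = 4; dotted eighth note = 6; eighth = 4; whole note = 32.
Sum: 1 + 1 + 4 + 6 + 4 + 32 = 48.
48 ÷ 48 = 1 complete bar with 0 left over.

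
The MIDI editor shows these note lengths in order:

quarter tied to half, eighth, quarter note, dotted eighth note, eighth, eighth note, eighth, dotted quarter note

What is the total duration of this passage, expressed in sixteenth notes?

Convert each value to sixteenth notes: quarter tied to half (quarter + half) = 12; eighth = 2; quarter note = 4; dotted eighth note = 3; eighth = 2; eighth note = 2; eighth = 2; dotted quarter note = 6.
Altogether 12 + 2 + 4 + 3 + 2 + 2 + 2 + 6 = 33 sixteenth notes.

33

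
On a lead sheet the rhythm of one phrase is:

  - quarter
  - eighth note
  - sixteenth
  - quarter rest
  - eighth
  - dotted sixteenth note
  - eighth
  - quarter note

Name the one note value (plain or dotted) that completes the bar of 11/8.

The bar of 11/8 = 44 thirty-second notes.
Express everything in thirty-second notes: quarter = 8; eighth note = 4; sixteenth = 2; quarter rest = 8; eighth = 4; dotted sixteenth note = 3; eighth = 4; quarter note = 8.
Sum: 8 + 4 + 2 + 8 + 4 + 3 + 4 + 8 = 41.
Remaining: 44 − 41 = 3 thirty-second notes, which is a dotted sixteenth note.

dotted sixteenth note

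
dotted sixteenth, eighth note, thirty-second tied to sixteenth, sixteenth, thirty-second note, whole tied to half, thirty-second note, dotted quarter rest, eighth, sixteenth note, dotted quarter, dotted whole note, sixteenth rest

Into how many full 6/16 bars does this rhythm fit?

11

One bar of 6/16 = 12 thirty-second notes.
In thirty-second notes: dotted sixteenth = 3; eighth note = 4; thirty-second tied to sixteenth (thirty-second + sixteenth) = 3; sixteenth = 2; thirty-second note = 1; whole tied to half (whole + half) = 48; thirty-second note = 1; dotted quarter rest = 12; eighth = 4; sixteenth note = 2; dotted quarter = 12; dotted whole note = 48; sixteenth rest = 2.
Altogether 3 + 4 + 3 + 2 + 1 + 48 + 1 + 12 + 4 + 2 + 12 + 48 + 2 = 142.
142 ÷ 12 = 11 complete bars with 10 left over.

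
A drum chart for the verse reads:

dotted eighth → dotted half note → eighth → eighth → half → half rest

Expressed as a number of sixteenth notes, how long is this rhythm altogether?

Each duration in sixteenth notes: dotted eighth = 3; dotted half note = 12; eighth = 2; eighth = 2; half = 8; half rest = 8.
Sum: 3 + 12 + 2 + 2 + 8 + 8 = 35 sixteenth notes.

35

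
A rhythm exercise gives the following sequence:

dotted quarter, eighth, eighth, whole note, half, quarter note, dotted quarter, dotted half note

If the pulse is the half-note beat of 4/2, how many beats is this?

One half-note beat = 4 eighth notes.
Convert each value to eighth notes: dotted quarter = 3; eighth = 1; eighth = 1; whole note = 8; half = 4; quarter note = 2; dotted quarter = 3; dotted half note = 6.
Total: 3 + 1 + 1 + 8 + 4 + 2 + 3 + 6 = 28.
28 ÷ 4 = 7 beats.

7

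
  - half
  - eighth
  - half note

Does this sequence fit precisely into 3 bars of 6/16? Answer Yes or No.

Yes

One bar of 6/16 = 3 eighth notes, so 3 bars = 9.
Each duration in eighth notes: half = 4; eighth = 1; half note = 4.
Sum: 4 + 1 + 4 = 9.
9 equals 9, so the answer is Yes.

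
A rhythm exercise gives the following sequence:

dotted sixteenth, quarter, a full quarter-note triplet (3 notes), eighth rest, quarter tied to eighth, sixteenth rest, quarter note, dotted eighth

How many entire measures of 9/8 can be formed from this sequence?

1

One bar of 9/8 = 36 thirty-second notes.
Each duration in thirty-second notes: dotted sixteenth = 3; quarter = 8; a full quarter-note triplet (3 notes) (three triplet quarters span one half) = 16; eighth rest = 4; quarter tied to eighth (quarter + eighth) = 12; sixteenth rest = 2; quarter note = 8; dotted eighth = 6.
Total: 3 + 8 + 16 + 4 + 12 + 2 + 8 + 6 = 59.
59 ÷ 36 = 1 complete bar with 23 left over.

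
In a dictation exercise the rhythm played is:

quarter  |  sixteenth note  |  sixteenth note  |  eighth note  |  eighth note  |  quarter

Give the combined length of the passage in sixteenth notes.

14

Express everything in sixteenth notes: quarter = 4; sixteenth note = 1; sixteenth note = 1; eighth note = 2; eighth note = 2; quarter = 4.
Sum: 4 + 1 + 1 + 2 + 2 + 4 = 14 sixteenth notes.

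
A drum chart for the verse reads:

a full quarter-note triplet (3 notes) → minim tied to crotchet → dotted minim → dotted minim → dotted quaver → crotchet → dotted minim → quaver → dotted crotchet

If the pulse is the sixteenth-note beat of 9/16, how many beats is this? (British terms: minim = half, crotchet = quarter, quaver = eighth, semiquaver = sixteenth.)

71

One sixteenth-note beat = 2 thirty-second notes.
Each duration in thirty-second notes: a full quarter-note triplet (3 notes) (three triplet quarters span one half) = 16; minim tied to crotchet (minim + crotchet) = 24; dotted minim = 24; dotted minim = 24; dotted quaver = 6; crotchet = 8; dotted minim = 24; quaver = 4; dotted crotchet = 12.
Total: 16 + 24 + 24 + 24 + 6 + 8 + 24 + 4 + 12 = 142.
142 ÷ 2 = 71 beats.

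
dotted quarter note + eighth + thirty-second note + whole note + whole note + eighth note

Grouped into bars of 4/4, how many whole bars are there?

One bar of 4/4 = 32 thirty-second notes.
Each duration in thirty-second notes: dotted quarter note = 12; eighth = 4; thirty-second note = 1; whole note = 32; whole note = 32; eighth note = 4.
Altogether 12 + 4 + 1 + 32 + 32 + 4 = 85.
85 ÷ 32 = 2 complete bars with 21 left over.

2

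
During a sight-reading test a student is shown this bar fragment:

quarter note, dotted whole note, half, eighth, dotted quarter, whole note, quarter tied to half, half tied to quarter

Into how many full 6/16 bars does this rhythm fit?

14

One bar of 6/16 = 3 eighth notes.
Each duration in eighth notes: quarter note = 2; dotted whole note = 12; half = 4; eighth = 1; dotted quarter = 3; whole note = 8; quarter tied to half (quarter + half) = 6; half tied to quarter (half + quarter) = 6.
Sum: 2 + 12 + 4 + 1 + 3 + 8 + 6 + 6 = 42.
42 ÷ 3 = 14 complete bars with 0 left over.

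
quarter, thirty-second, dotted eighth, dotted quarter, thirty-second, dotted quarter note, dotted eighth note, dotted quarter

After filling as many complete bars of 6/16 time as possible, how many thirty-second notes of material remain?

One bar of 6/16 = 12 thirty-second notes.
Express everything in thirty-second notes: quarter = 8; thirty-second = 1; dotted eighth = 6; dotted quarter = 12; thirty-second = 1; dotted quarter note = 12; dotted eighth note = 6; dotted quarter = 12.
Total: 8 + 1 + 6 + 12 + 1 + 12 + 6 + 12 = 58.
58 ÷ 12 = 4 complete bars with 10 thirty-second notes remaining.

10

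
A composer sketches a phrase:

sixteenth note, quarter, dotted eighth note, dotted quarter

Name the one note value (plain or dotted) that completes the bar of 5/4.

dotted quarter note

The bar of 5/4 = 20 sixteenth notes.
In sixteenth notes: sixteenth note = 1; quarter = 4; dotted eighth note = 3; dotted quarter = 6.
Adding: 1 + 4 + 3 + 6 = 14.
Remaining: 20 − 14 = 6 sixteenth notes, which is a dotted quarter note.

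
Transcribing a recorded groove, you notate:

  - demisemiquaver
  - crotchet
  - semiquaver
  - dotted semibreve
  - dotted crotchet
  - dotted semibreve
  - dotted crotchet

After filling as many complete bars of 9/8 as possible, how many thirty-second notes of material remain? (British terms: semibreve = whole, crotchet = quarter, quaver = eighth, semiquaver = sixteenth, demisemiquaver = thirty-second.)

One bar of 9/8 = 36 thirty-second notes.
Working in thirty-second notes: demisemiquaver = 1; crotchet = 8; semiquaver = 2; dotted semibreve = 48; dotted crotchet = 12; dotted semibreve = 48; dotted crotchet = 12.
Adding: 1 + 8 + 2 + 48 + 12 + 48 + 12 = 131.
131 ÷ 36 = 3 complete bars with 23 thirty-second notes remaining.

23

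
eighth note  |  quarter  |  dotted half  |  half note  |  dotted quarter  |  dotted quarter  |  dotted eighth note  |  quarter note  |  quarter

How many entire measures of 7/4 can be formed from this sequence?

1

One bar of 7/4 = 28 sixteenth notes.
Convert each value to sixteenth notes: eighth note = 2; quarter = 4; dotted half = 12; half note = 8; dotted quarter = 6; dotted quarter = 6; dotted eighth note = 3; quarter note = 4; quarter = 4.
Altogether 2 + 4 + 12 + 8 + 6 + 6 + 3 + 4 + 4 = 49.
49 ÷ 28 = 1 complete bar with 21 left over.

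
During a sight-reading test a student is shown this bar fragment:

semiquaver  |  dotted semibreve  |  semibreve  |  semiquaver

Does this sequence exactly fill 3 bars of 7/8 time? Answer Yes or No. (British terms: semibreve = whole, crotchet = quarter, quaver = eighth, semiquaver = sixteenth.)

One bar of 7/8 = 14 sixteenth notes, so 3 bars = 42.
Each duration in sixteenth notes: semiquaver = 1; dotted semibreve = 24; semibreve = 16; semiquaver = 1.
Sum: 1 + 24 + 16 + 1 = 42.
42 equals 42, so the answer is Yes.

Yes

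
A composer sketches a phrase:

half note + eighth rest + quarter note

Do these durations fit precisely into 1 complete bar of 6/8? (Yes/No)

No

One bar of 6/8 = 6 eighth notes.
Express everything in eighth notes: half note = 4; eighth rest = 1; quarter note = 2.
Altogether 4 + 1 + 2 = 7.
7 exceeds 6, so the answer is No.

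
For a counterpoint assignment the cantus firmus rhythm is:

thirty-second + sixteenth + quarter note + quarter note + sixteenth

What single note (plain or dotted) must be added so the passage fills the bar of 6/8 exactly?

The bar of 6/8 = 24 thirty-second notes.
Each duration in thirty-second notes: thirty-second = 1; sixteenth = 2; quarter note = 8; quarter note = 8; sixteenth = 2.
Altogether 1 + 2 + 8 + 8 + 2 = 21.
Remaining: 24 − 21 = 3 thirty-second notes, which is a dotted sixteenth note.

dotted sixteenth note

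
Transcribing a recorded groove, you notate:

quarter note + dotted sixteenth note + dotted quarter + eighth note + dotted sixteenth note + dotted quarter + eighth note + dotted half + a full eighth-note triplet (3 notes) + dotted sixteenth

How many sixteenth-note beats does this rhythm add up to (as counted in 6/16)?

One sixteenth-note beat = 2 thirty-second notes.
Express everything in thirty-second notes: quarter note = 8; dotted sixteenth note = 3; dotted quarter = 12; eighth note = 4; dotted sixteenth note = 3; dotted quarter = 12; eighth note = 4; dotted half = 24; a full eighth-note triplet (3 notes) (three triplet eighths span one quarter) = 8; dotted sixteenth = 3.
Total: 8 + 3 + 12 + 4 + 3 + 12 + 4 + 24 + 8 + 3 = 81.
81 ÷ 2 = 40.5 beats.

40.5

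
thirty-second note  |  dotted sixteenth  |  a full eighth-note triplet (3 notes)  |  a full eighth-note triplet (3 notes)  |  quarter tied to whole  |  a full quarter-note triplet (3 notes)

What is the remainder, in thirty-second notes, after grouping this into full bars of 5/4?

36

One bar of 5/4 = 40 thirty-second notes.
Express everything in thirty-second notes: thirty-second note = 1; dotted sixteenth = 3; a full eighth-note triplet (3 notes) (three triplet eighths span one quarter) = 8; a full eighth-note triplet (3 notes) (three triplet eighths span one quarter) = 8; quarter tied to whole (quarter + whole) = 40; a full quarter-note triplet (3 notes) (three triplet quarters span one half) = 16.
Adding: 1 + 3 + 8 + 8 + 40 + 16 = 76.
76 ÷ 40 = 1 complete bar with 36 thirty-second notes remaining.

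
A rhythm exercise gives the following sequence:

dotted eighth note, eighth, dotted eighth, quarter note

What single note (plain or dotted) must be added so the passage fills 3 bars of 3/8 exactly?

3 bars of 3/8 = 18 sixteenth notes.
Working in sixteenth notes: dotted eighth note = 3; eighth = 2; dotted eighth = 3; quarter note = 4.
Altogether 3 + 2 + 3 + 4 = 12.
Remaining: 18 − 12 = 6 sixteenth notes, which is a dotted quarter note.

dotted quarter note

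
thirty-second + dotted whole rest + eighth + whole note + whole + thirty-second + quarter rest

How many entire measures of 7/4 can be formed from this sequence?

2

One bar of 7/4 = 56 thirty-second notes.
Working in thirty-second notes: thirty-second = 1; dotted whole rest = 48; eighth = 4; whole note = 32; whole = 32; thirty-second = 1; quarter rest = 8.
Adding: 1 + 48 + 4 + 32 + 32 + 1 + 8 = 126.
126 ÷ 56 = 2 complete bars with 14 left over.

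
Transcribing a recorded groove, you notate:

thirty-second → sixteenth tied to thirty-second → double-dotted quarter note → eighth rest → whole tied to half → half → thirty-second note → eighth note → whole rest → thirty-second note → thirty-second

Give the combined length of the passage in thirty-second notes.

Convert each value to thirty-second notes: thirty-second = 1; sixteenth tied to thirty-second (sixteenth + thirty-second) = 3; double-dotted quarter note = 14; eighth rest = 4; whole tied to half (whole + half) = 48; half = 16; thirty-second note = 1; eighth note = 4; whole rest = 32; thirty-second note = 1; thirty-second = 1.
Adding: 1 + 3 + 14 + 4 + 48 + 16 + 1 + 4 + 32 + 1 + 1 = 125 thirty-second notes.

125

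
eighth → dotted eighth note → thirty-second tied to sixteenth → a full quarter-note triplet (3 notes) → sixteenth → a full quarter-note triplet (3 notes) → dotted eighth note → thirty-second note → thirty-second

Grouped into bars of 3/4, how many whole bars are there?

One bar of 3/4 = 24 thirty-second notes.
Convert each value to thirty-second notes: eighth = 4; dotted eighth note = 6; thirty-second tied to sixteenth (thirty-second + sixteenth) = 3; a full quarter-note triplet (3 notes) (three triplet quarters span one half) = 16; sixteenth = 2; a full quarter-note triplet (3 notes) (three triplet quarters span one half) = 16; dotted eighth note = 6; thirty-second note = 1; thirty-second = 1.
Adding: 4 + 6 + 3 + 16 + 2 + 16 + 6 + 1 + 1 = 55.
55 ÷ 24 = 2 complete bars with 7 left over.

2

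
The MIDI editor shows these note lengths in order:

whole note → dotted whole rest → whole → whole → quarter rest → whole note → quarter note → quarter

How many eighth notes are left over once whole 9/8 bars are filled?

5

One bar of 9/8 = 9 eighth notes.
In eighth notes: whole note = 8; dotted whole rest = 12; whole = 8; whole = 8; quarter rest = 2; whole note = 8; quarter note = 2; quarter = 2.
Sum: 8 + 12 + 8 + 8 + 2 + 8 + 2 + 2 = 50.
50 ÷ 9 = 5 complete bars with 5 eighth notes remaining.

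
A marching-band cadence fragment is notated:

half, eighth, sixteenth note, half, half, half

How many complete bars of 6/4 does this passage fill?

1

One bar of 6/4 = 24 sixteenth notes.
Convert each value to sixteenth notes: half = 8; eighth = 2; sixteenth note = 1; half = 8; half = 8; half = 8.
Total: 8 + 2 + 1 + 8 + 8 + 8 = 35.
35 ÷ 24 = 1 complete bar with 11 left over.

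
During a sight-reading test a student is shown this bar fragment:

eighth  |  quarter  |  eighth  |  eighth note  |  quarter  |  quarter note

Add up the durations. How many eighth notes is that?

In eighth notes: eighth = 1; quarter = 2; eighth = 1; eighth note = 1; quarter = 2; quarter note = 2.
Altogether 1 + 2 + 1 + 1 + 2 + 2 = 9 eighth notes.

9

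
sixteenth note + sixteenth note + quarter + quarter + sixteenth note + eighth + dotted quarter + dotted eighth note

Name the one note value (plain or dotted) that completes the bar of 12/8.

The bar of 12/8 = 24 sixteenth notes.
Express everything in sixteenth notes: sixteenth note = 1; sixteenth note = 1; quarter = 4; quarter = 4; sixteenth note = 1; eighth = 2; dotted quarter = 6; dotted eighth note = 3.
Adding: 1 + 1 + 4 + 4 + 1 + 2 + 6 + 3 = 22.
Remaining: 24 − 22 = 2 sixteenth notes, which is a eighth note.

eighth note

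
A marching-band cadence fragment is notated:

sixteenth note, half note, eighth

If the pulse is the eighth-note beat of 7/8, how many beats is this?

5.5

One eighth-note beat = 2 sixteenth notes.
Express everything in sixteenth notes: sixteenth note = 1; half note = 8; eighth = 2.
Sum: 1 + 8 + 2 = 11.
11 ÷ 2 = 5.5 beats.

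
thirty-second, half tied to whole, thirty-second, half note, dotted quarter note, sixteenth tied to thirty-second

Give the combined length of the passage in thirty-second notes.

In thirty-second notes: thirty-second = 1; half tied to whole (half + whole) = 48; thirty-second = 1; half note = 16; dotted quarter note = 12; sixteenth tied to thirty-second (sixteenth + thirty-second) = 3.
Adding: 1 + 48 + 1 + 16 + 12 + 3 = 81 thirty-second notes.

81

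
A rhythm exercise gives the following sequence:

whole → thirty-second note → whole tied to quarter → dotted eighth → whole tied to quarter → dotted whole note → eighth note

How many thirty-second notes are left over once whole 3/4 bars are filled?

3

One bar of 3/4 = 24 thirty-second notes.
Each duration in thirty-second notes: whole = 32; thirty-second note = 1; whole tied to quarter (whole + quarter) = 40; dotted eighth = 6; whole tied to quarter (whole + quarter) = 40; dotted whole note = 48; eighth note = 4.
Total: 32 + 1 + 40 + 6 + 40 + 48 + 4 = 171.
171 ÷ 24 = 7 complete bars with 3 thirty-second notes remaining.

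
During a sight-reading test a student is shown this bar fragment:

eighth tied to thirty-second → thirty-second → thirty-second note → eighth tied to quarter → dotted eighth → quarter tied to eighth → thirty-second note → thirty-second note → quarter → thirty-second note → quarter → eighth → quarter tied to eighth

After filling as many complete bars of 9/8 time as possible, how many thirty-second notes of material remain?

One bar of 9/8 = 36 thirty-second notes.
Express everything in thirty-second notes: eighth tied to thirty-second (eighth + thirty-second) = 5; thirty-second = 1; thirty-second note = 1; eighth tied to quarter (eighth + quarter) = 12; dotted eighth = 6; quarter tied to eighth (quarter + eighth) = 12; thirty-second note = 1; thirty-second note = 1; quarter = 8; thirty-second note = 1; quarter = 8; eighth = 4; quarter tied to eighth (quarter + eighth) = 12.
Total: 5 + 1 + 1 + 12 + 6 + 12 + 1 + 1 + 8 + 1 + 8 + 4 + 12 = 72.
72 ÷ 36 = 2 complete bars with 0 thirty-second notes remaining.

0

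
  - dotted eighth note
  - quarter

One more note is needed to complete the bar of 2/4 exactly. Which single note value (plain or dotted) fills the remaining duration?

sixteenth note

The bar of 2/4 = 8 sixteenth notes.
Express everything in sixteenth notes: dotted eighth note = 3; quarter = 4.
Altogether 3 + 4 = 7.
Remaining: 8 − 7 = 1 sixteenth note, which is a sixteenth note.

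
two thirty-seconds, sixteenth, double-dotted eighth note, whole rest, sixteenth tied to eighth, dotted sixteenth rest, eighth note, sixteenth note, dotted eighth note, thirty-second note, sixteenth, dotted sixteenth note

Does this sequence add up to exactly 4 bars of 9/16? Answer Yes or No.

One bar of 9/16 = 18 thirty-second notes, so 4 bars = 72.
Convert each value to thirty-second notes: thirty-second = 1; thirty-second = 1; sixteenth = 2; double-dotted eighth note = 7; whole rest = 32; sixteenth tied to eighth (sixteenth + eighth) = 6; dotted sixteenth rest = 3; eighth note = 4; sixteenth note = 2; dotted eighth note = 6; thirty-second note = 1; sixteenth = 2; dotted sixteenth note = 3.
Altogether 1 + 1 + 2 + 7 + 32 + 6 + 3 + 4 + 2 + 6 + 1 + 2 + 3 = 70.
70 falls short of 72, so the answer is No.

No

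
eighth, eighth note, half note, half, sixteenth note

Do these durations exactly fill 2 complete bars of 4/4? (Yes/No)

No

One bar of 4/4 = 16 sixteenth notes, so 2 bars = 32.
Express everything in sixteenth notes: eighth = 2; eighth note = 2; half note = 8; half = 8; sixteenth note = 1.
Sum: 2 + 2 + 8 + 8 + 1 = 21.
21 falls short of 32, so the answer is No.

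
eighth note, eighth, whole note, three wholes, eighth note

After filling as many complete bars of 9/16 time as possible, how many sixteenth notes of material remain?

7

One bar of 9/16 = 9 sixteenth notes.
Each duration in sixteenth notes: eighth note = 2; eighth = 2; whole note = 16; whole = 16; whole = 16; whole = 16; eighth note = 2.
Sum: 2 + 2 + 16 + 16 + 16 + 16 + 2 = 70.
70 ÷ 9 = 7 complete bars with 7 sixteenth notes remaining.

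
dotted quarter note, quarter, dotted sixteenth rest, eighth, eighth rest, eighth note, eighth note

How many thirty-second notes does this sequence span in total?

39

Working in thirty-second notes: dotted quarter note = 12; quarter = 8; dotted sixteenth rest = 3; eighth = 4; eighth rest = 4; eighth note = 4; eighth note = 4.
Adding: 12 + 8 + 3 + 4 + 4 + 4 + 4 = 39 thirty-second notes.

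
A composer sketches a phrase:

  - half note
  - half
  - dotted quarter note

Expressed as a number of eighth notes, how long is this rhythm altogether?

11

Express everything in eighth notes: half note = 4; half = 4; dotted quarter note = 3.
Altogether 4 + 4 + 3 = 11 eighth notes.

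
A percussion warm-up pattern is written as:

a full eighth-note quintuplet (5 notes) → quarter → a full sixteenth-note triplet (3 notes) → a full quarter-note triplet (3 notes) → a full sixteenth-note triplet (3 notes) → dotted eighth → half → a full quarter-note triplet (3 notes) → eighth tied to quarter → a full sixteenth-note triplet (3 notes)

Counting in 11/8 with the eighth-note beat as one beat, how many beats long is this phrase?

25.5

One eighth-note beat = 2 sixteenth notes.
Convert each value to sixteenth notes: a full eighth-note quintuplet (5 notes) (five quintuplet eighths span one half) = 8; quarter = 4; a full sixteenth-note triplet (3 notes) (three triplet sixteenths span one eighth) = 2; a full quarter-note triplet (3 notes) (three triplet quarters span one half) = 8; a full sixteenth-note triplet (3 notes) (three triplet sixteenths span one eighth) = 2; dotted eighth = 3; half = 8; a full quarter-note triplet (3 notes) (three triplet quarters span one half) = 8; eighth tied to quarter (eighth + quarter) = 6; a full sixteenth-note triplet (3 notes) (three triplet sixteenths span one eighth) = 2.
Total: 8 + 4 + 2 + 8 + 2 + 3 + 8 + 8 + 6 + 2 = 51.
51 ÷ 2 = 25.5 beats.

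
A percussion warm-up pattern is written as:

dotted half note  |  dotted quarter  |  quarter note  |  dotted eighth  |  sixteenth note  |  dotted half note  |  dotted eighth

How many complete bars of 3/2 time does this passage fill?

1

One bar of 3/2 = 24 sixteenth notes.
Each duration in sixteenth notes: dotted half note = 12; dotted quarter = 6; quarter note = 4; dotted eighth = 3; sixteenth note = 1; dotted half note = 12; dotted eighth = 3.
Total: 12 + 6 + 4 + 3 + 1 + 12 + 3 = 41.
41 ÷ 24 = 1 complete bar with 17 left over.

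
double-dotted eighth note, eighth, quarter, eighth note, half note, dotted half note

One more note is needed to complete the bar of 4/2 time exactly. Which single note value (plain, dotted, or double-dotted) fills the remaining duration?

The bar of 4/2 = 64 thirty-second notes.
Convert each value to thirty-second notes: double-dotted eighth note = 7; eighth = 4; quarter = 8; eighth note = 4; half note = 16; dotted half note = 24.
Altogether 7 + 4 + 8 + 4 + 16 + 24 = 63.
Remaining: 64 − 63 = 1 thirty-second note, which is a thirty-second note.

thirty-second note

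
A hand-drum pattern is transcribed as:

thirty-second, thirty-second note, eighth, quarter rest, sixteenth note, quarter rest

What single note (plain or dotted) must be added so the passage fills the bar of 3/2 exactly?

dotted half note

The bar of 3/2 = 48 thirty-second notes.
Each duration in thirty-second notes: thirty-second = 1; thirty-second note = 1; eighth = 4; quarter rest = 8; sixteenth note = 2; quarter rest = 8.
Total: 1 + 1 + 4 + 8 + 2 + 8 = 24.
Remaining: 48 − 24 = 24 thirty-second notes, which is a dotted half note.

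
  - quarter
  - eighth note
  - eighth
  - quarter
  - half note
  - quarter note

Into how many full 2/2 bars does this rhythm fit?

One bar of 2/2 = 8 eighth notes.
Working in eighth notes: quarter = 2; eighth note = 1; eighth = 1; quarter = 2; half note = 4; quarter note = 2.
Sum: 2 + 1 + 1 + 2 + 4 + 2 = 12.
12 ÷ 8 = 1 complete bar with 4 left over.

1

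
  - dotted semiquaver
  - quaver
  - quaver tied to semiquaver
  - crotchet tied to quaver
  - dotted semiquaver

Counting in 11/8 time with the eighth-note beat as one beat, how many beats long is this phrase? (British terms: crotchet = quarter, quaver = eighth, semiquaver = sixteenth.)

One eighth-note beat = 4 thirty-second notes.
Working in thirty-second notes: dotted semiquaver = 3; quaver = 4; quaver tied to semiquaver (quaver + semiquaver) = 6; crotchet tied to quaver (crotchet + quaver) = 12; dotted semiquaver = 3.
Total: 3 + 4 + 6 + 12 + 3 = 28.
28 ÷ 4 = 7 beats.

7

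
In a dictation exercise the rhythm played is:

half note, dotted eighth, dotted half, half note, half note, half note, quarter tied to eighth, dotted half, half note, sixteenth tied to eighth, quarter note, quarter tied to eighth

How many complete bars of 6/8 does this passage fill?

One bar of 6/8 = 12 sixteenth notes.
Working in sixteenth notes: half note = 8; dotted eighth = 3; dotted half = 12; half note = 8; half note = 8; half note = 8; quarter tied to eighth (quarter + eighth) = 6; dotted half = 12; half note = 8; sixteenth tied to eighth (sixteenth + eighth) = 3; quarter note = 4; quarter tied to eighth (quarter + eighth) = 6.
Altogether 8 + 3 + 12 + 8 + 8 + 8 + 6 + 12 + 8 + 3 + 4 + 6 = 86.
86 ÷ 12 = 7 complete bars with 2 left over.

7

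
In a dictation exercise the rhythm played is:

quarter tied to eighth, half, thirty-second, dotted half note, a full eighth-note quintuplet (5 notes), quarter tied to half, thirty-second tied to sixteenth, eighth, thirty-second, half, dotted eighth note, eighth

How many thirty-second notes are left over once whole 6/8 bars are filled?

7

One bar of 6/8 = 24 thirty-second notes.
Each duration in thirty-second notes: quarter tied to eighth (quarter + eighth) = 12; half = 16; thirty-second = 1; dotted half note = 24; a full eighth-note quintuplet (5 notes) (five quintuplet eighths span one half) = 16; quarter tied to half (quarter + half) = 24; thirty-second tied to sixteenth (thirty-second + sixteenth) = 3; eighth = 4; thirty-second = 1; half = 16; dotted eighth note = 6; eighth = 4.
Sum: 12 + 16 + 1 + 24 + 16 + 24 + 3 + 4 + 1 + 16 + 6 + 4 = 127.
127 ÷ 24 = 5 complete bars with 7 thirty-second notes remaining.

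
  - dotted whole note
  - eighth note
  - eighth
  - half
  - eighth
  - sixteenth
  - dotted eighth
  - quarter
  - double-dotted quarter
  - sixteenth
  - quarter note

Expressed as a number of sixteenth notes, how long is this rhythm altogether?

Express everything in sixteenth notes: dotted whole note = 24; eighth note = 2; eighth = 2; half = 8; eighth = 2; sixteenth = 1; dotted eighth = 3; quarter = 4; double-dotted quarter = 7; sixteenth = 1; quarter note = 4.
Adding: 24 + 2 + 2 + 8 + 2 + 1 + 3 + 4 + 7 + 1 + 4 = 58 sixteenth notes.

58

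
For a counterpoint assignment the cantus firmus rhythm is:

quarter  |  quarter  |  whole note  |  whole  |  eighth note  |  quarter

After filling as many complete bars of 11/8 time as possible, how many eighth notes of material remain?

1

One bar of 11/8 = 11 eighth notes.
In eighth notes: quarter = 2; quarter = 2; whole note = 8; whole = 8; eighth note = 1; quarter = 2.
Altogether 2 + 2 + 8 + 8 + 1 + 2 = 23.
23 ÷ 11 = 2 complete bars with 1 eighth note remaining.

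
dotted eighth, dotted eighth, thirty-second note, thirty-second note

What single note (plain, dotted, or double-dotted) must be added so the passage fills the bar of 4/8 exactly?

The bar of 4/8 = 16 thirty-second notes.
Working in thirty-second notes: dotted eighth = 6; dotted eighth = 6; thirty-second note = 1; thirty-second note = 1.
Total: 6 + 6 + 1 + 1 = 14.
Remaining: 16 − 14 = 2 thirty-second notes, which is a sixteenth note.

sixteenth note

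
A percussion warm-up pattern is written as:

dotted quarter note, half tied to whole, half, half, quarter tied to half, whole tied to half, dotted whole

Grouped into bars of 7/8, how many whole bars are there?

7

One bar of 7/8 = 7 eighth notes.
In eighth notes: dotted quarter note = 3; half tied to whole (half + whole) = 12; half = 4; half = 4; quarter tied to half (quarter + half) = 6; whole tied to half (whole + half) = 12; dotted whole = 12.
Total: 3 + 12 + 4 + 4 + 6 + 12 + 12 = 53.
53 ÷ 7 = 7 complete bars with 4 left over.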